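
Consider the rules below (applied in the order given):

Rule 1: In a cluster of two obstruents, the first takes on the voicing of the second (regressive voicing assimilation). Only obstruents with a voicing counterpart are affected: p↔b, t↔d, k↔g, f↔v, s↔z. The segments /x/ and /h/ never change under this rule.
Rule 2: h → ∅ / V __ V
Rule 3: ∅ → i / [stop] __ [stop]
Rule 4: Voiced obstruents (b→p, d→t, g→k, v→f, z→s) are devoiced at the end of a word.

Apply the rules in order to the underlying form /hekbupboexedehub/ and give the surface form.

hegibubiboexedeup

Rule 1 (regressive voicing assimilation): /k/ precedes the voiced obstruent /b/, so it voices to [g] by assimilation. /p/ precedes the voiced obstruent /b/, so it voices to [b] by assimilation. /hekbupboexedehub/ → hegbubboexedehub.
Rule 2 (intervocalic h-deletion): /h/ occurs between vowels /e/ and /u/, so it deletes. /hegbubboexedehub/ → hegbubboexedeub.
Rule 3 (stop-cluster i-epenthesis): /g/ and /b/ form a stop–stop cluster, so [i] is inserted between them. /b/ and /b/ form a stop–stop cluster, so [i] is inserted between them. /hegbubboexedeub/ → hegibubiboexedeub.
Rule 4 (final devoicing): /b/ is a voiced obstruent in word-final position, so it devoices to [p]. /hegibubiboexedeub/ → hegibubiboexedeup.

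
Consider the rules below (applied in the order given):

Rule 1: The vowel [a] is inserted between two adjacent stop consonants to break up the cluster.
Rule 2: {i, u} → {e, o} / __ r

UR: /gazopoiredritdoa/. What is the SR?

Rule 1 (stop-cluster a-epenthesis): /t/ and /d/ form a stop–stop cluster, so [a] is inserted between them. /gazopoiredritdoa/ → gazopoiredritadoa.
Rule 2 (pre-rhotic lowering): /i/ is a high vowel immediately before /r/, so it lowers to [e]. /gazopoiredritadoa/ → gazopoeredritadoa.

gazopoeredritadoa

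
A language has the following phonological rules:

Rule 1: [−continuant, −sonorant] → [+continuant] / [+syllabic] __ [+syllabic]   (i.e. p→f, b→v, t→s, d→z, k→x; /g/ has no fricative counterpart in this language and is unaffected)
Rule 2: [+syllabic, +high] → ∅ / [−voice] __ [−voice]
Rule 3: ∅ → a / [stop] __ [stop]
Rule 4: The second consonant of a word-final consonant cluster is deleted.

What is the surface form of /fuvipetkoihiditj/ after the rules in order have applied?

fuvifetakoihizit

Rule 1 (intervocalic spirantization): /p/ is a stop between vowels /i/ and /e/, so it spirantizes to the fricative [f]. /d/ is a stop between vowels /i/ and /i/, so it spirantizes to the fricative [z]. /fuvipetkoihiditj/ → fuvifetkoihizitj.
Rule 2 (high vowel syncope): no segment meets the environment; /fuvifetkoihizitj/ is unchanged.
Rule 3 (stop-cluster a-epenthesis): /t/ and /k/ form a stop–stop cluster, so [a] is inserted between them. /fuvifetkoihizitj/ → fuvifetakoihizitj.
Rule 4 (final cluster simplification): /j/ is the second consonant of a word-final cluster /tj/, so it deletes. /fuvifetakoihizitj/ → fuvifetakoihizit.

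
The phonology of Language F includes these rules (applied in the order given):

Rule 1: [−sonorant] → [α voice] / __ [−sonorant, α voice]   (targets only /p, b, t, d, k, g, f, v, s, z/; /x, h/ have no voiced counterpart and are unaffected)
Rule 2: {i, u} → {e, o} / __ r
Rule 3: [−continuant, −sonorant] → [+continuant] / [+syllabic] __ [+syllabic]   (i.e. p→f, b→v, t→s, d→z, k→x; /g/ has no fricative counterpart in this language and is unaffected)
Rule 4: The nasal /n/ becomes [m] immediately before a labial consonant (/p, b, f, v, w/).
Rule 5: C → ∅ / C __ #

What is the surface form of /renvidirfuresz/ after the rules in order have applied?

Rule 1 (regressive voicing assimilation): /s/ precedes the voiced obstruent /z/, so it voices to [z] by assimilation. /renvidirfuresz/ → renvidirfurezz.
Rule 2 (pre-rhotic lowering): /i/ is a high vowel immediately before /r/, so it lowers to [e]. /u/ is a high vowel immediately before /r/, so it lowers to [o]. /renvidirfurezz/ → renviderforezz.
Rule 3 (intervocalic spirantization): /d/ is a stop between vowels /i/ and /e/, so it spirantizes to the fricative [z]. /renviderforezz/ → renvizerforezz.
Rule 4 (nasal place assimilation): /n/ precedes the labial consonant /v/, so it assimilates in place to [m]. /renvizerforezz/ → remvizerforezz.
Rule 5 (final cluster simplification): /z/ is the second consonant of a word-final cluster /zz/, so it deletes. /remvizerforezz/ → remvizerforez.

remvizerforez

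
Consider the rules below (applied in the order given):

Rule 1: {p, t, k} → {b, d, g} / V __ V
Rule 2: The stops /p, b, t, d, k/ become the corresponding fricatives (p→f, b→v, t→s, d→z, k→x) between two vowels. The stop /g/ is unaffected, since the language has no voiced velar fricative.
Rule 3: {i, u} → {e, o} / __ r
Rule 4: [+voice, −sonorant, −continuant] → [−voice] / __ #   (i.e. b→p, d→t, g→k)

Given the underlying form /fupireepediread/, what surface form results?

Rule 1 (intervocalic voicing): /p/ is a voiceless stop between vowels /u/ and /i/, so it voices to [b]. /p/ is a voiceless stop between vowels /e/ and /e/, so it voices to [b]. /fupireepediread/ → fubireebediread.
Rule 2 (intervocalic spirantization): /b/ is a stop between vowels /u/ and /i/, so it spirantizes to the fricative [v]. /b/ is a stop between vowels /e/ and /e/, so it spirantizes to the fricative [v]. /d/ is a stop between vowels /e/ and /i/, so it spirantizes to the fricative [z]. /fubireebediread/ → fuvireeveziread.
Rule 3 (pre-rhotic lowering): /i/ is a high vowel immediately before /r/, so it lowers to [e]. /i/ is a high vowel immediately before /r/, so it lowers to [e]. /fuvireeveziread/ → fuvereevezeread.
Rule 4 (final devoicing): /d/ is a voiced stop in word-final position, so it devoices to [t]. /fuvereevezeread/ → fuvereevezereat.

fuvereevezereat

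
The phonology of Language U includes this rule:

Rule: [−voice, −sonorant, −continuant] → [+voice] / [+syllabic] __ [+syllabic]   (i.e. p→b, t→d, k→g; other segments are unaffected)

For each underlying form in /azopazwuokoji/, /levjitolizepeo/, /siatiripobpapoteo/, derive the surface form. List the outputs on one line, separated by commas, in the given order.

/azopazwuokoji/: /p/ is a voiceless stop between vowels /o/ and /a/, so it voices to [b]. /k/ is a voiceless stop between vowels /o/ and /o/, so it voices to [g]. → [azobazwuogoji].
/levjitolizepeo/: /t/ is a voiceless stop between vowels /i/ and /o/, so it voices to [d]. /p/ is a voiceless stop between vowels /e/ and /e/, so it voices to [b]. → [levjidolizebeo].
/siatiripobpapoteo/: /t/ is a voiceless stop between vowels /a/ and /i/, so it voices to [d]. /p/ is a voiceless stop between vowels /i/ and /o/, so it voices to [b]. /p/ is a voiceless stop between vowels /a/ and /o/, so it voices to [b]. /t/ is a voiceless stop between vowels /o/ and /e/, so it voices to [d]. → [siadiribobpabodeo].

azobazwuogoji, levjidolizebeo, siadiribobpabodeo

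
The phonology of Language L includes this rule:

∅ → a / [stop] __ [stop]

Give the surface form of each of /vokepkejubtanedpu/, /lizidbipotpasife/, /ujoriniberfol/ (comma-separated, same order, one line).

/vokepkejubtanedpu/: /p/ and /k/ form a stop–stop cluster, so [a] is inserted between them. /b/ and /t/ form a stop–stop cluster, so [a] is inserted between them. /d/ and /p/ form a stop–stop cluster, so [a] is inserted between them. → [vokepakejubatanedapu].
/lizidbipotpasife/: /d/ and /b/ form a stop–stop cluster, so [a] is inserted between them. /t/ and /p/ form a stop–stop cluster, so [a] is inserted between them. → [lizidabipotapasife].
/ujoriniberfol/: the rule's environment is not met; surfaces unchanged as [ujoriniberfol].

vokepakejubatanedapu, lizidabipotapasife, ujoriniberfol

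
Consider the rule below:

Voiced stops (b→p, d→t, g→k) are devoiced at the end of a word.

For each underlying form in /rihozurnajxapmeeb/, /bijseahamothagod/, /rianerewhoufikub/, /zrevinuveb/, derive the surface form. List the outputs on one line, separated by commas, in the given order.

/rihozurnajxapmeeb/: /b/ is a voiced stop in word-final position, so it devoices to [p]. → [rihozurnajxapmeep].
/bijseahamothagod/: /d/ is a voiced stop in word-final position, so it devoices to [t]. → [bijseahamothagot].
/rianerewhoufikub/: /b/ is a voiced stop in word-final position, so it devoices to [p]. → [rianerewhoufikup].
/zrevinuveb/: /b/ is a voiced stop in word-final position, so it devoices to [p]. → [zrevinuvep].

rihozurnajxapmeep, bijseahamothagot, rianerewhoufikup, zrevinuvep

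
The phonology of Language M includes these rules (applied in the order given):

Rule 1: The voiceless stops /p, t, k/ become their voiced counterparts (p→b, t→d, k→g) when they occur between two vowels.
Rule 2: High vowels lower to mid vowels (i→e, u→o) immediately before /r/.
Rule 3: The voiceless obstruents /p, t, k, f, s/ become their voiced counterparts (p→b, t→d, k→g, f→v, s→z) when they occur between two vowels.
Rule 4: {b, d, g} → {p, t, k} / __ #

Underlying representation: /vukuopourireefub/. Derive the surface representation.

Rule 1 (intervocalic voicing): /k/ is a voiceless stop between vowels /u/ and /u/, so it voices to [g]. /p/ is a voiceless stop between vowels /o/ and /o/, so it voices to [b]. /vukuopourireefub/ → vuguobourireefub.
Rule 2 (pre-rhotic lowering): /u/ is a high vowel immediately before /r/, so it lowers to [o]. /i/ is a high vowel immediately before /r/, so it lowers to [e]. /vuguobourireefub/ → vuguoboorereefub.
Rule 3 (intervocalic voicing): /f/ is a voiceless obstruent between vowels /e/ and /u/, so it voices to [v]. /vuguoboorereefub/ → vuguoboorereevub.
Rule 4 (final devoicing): /b/ is a voiced stop in word-final position, so it devoices to [p]. /vuguoboorereevub/ → vuguoboorereevup.

vuguoboorereevup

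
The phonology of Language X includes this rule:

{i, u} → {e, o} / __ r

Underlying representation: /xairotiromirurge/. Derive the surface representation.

/i/ is a high vowel immediately before /r/, so it lowers to [e].
/i/ is a high vowel immediately before /r/, so it lowers to [e].
/i/ is a high vowel immediately before /r/, so it lowers to [e].
/u/ is a high vowel immediately before /r/, so it lowers to [o].
Surface form: [xaeroteromerorge].

xaeroteromerorge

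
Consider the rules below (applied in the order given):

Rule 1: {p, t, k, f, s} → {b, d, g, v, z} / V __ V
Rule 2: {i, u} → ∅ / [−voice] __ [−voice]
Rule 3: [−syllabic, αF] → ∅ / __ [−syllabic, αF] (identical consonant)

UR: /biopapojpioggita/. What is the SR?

Rule 1 (intervocalic voicing): /p/ is a voiceless obstruent between vowels /o/ and /a/, so it voices to [b]. /p/ is a voiceless obstruent between vowels /a/ and /o/, so it voices to [b]. /t/ is a voiceless obstruent between vowels /i/ and /a/, so it voices to [d]. /biopapojpioggita/ → biobabojpioggida.
Rule 2 (high vowel syncope): no segment meets the environment; /biobabojpioggida/ is unchanged.
Rule 3 (degemination): /gg/ is a geminate; the first /g/ deletes. /biobabojpioggida/ → biobabojpiogida.

biobabojpiogida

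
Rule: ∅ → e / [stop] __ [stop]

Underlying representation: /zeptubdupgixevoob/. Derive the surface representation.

/p/ and /t/ form a stop–stop cluster, so [e] is inserted between them.
/b/ and /d/ form a stop–stop cluster, so [e] is inserted between them.
/p/ and /g/ form a stop–stop cluster, so [e] is inserted between them.
Surface form: [zepetubedupegixevoob].

zepetubedupegixevoob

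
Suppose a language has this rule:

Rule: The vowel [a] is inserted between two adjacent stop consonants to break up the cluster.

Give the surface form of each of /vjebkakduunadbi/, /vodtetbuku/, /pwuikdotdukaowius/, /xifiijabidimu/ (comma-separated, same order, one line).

/vjebkakduunadbi/: /b/ and /k/ form a stop–stop cluster, so [a] is inserted between them. /k/ and /d/ form a stop–stop cluster, so [a] is inserted between them. /d/ and /b/ form a stop–stop cluster, so [a] is inserted between them. → [vjebakakaduunadabi].
/vodtetbuku/: /d/ and /t/ form a stop–stop cluster, so [a] is inserted between them. /t/ and /b/ form a stop–stop cluster, so [a] is inserted between them. → [vodatetabuku].
/pwuikdotdukaowius/: /k/ and /d/ form a stop–stop cluster, so [a] is inserted between them. /t/ and /d/ form a stop–stop cluster, so [a] is inserted between them. → [pwuikadotadukaowius].
/xifiijabidimu/: the rule's environment is not met; surfaces unchanged as [xifiijabidimu].

vjebakakaduunadabi, vodatetabuku, pwuikadotadukaowius, xifiijabidimu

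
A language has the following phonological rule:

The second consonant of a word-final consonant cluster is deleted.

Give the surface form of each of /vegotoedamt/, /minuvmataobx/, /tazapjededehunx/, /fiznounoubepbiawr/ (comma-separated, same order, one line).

/vegotoedamt/: /t/ is the second consonant of a word-final cluster /mt/, so it deletes. → [vegotoedam].
/minuvmataobx/: /x/ is the second consonant of a word-final cluster /bx/, so it deletes. → [minuvmataob].
/tazapjededehunx/: /x/ is the second consonant of a word-final cluster /nx/, so it deletes. → [tazapjededehun].
/fiznounoubepbiawr/: /r/ is the second consonant of a word-final cluster /wr/, so it deletes. → [fiznounoubepbiaw].

vegotoedam, minuvmataob, tazapjededehun, fiznounoubepbiaw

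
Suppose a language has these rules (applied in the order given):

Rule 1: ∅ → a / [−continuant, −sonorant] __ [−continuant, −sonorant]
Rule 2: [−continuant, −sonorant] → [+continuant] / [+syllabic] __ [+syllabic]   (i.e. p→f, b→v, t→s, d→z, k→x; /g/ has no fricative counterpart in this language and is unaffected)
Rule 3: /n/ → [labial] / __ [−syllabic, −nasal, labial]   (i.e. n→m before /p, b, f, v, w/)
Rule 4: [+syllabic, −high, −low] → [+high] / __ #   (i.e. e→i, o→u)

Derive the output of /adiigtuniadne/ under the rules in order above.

aziigasuniadni

Rule 1 (stop-cluster a-epenthesis): /g/ and /t/ form a stop–stop cluster, so [a] is inserted between them. /adiigtuniadne/ → adiigatuniadne.
Rule 2 (intervocalic spirantization): /d/ is a stop between vowels /a/ and /i/, so it spirantizes to the fricative [z]. /t/ is a stop between vowels /a/ and /u/, so it spirantizes to the fricative [s]. /adiigatuniadne/ → aziigasuniadne.
Rule 3 (nasal place assimilation): no segment meets the environment; /aziigasuniadne/ is unchanged.
Rule 4 (final vowel raising): /e/ is a mid vowel in word-final position, so it raises to [i]. /aziigasuniadne/ → aziigasuniadni.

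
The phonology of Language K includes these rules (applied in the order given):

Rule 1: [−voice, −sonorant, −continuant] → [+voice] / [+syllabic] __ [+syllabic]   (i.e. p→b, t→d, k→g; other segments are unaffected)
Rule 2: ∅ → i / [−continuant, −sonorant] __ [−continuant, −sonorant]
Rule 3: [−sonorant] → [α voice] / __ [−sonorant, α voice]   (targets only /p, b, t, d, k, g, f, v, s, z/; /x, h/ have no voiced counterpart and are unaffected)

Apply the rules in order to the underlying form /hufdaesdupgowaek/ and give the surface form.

huvdaezdupigowaek

Rule 1 (intervocalic voicing): no segment meets the environment; /hufdaesdupgowaek/ is unchanged.
Rule 2 (stop-cluster i-epenthesis): /p/ and /g/ form a stop–stop cluster, so [i] is inserted between them. /hufdaesdupgowaek/ → hufdaesdupigowaek.
Rule 3 (regressive voicing assimilation): /f/ precedes the voiced obstruent /d/, so it voices to [v] by assimilation. /s/ precedes the voiced obstruent /d/, so it voices to [z] by assimilation. /hufdaesdupigowaek/ → huvdaezdupigowaek.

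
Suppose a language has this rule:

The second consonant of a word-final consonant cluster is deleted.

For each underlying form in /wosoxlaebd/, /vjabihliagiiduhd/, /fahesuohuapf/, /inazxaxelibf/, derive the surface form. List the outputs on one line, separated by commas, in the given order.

wosoxlaeb, vjabihliagiiduh, fahesuohuap, inazxaxelib

/wosoxlaebd/: /d/ is the second consonant of a word-final cluster /bd/, so it deletes. → [wosoxlaeb].
/vjabihliagiiduhd/: /d/ is the second consonant of a word-final cluster /hd/, so it deletes. → [vjabihliagiiduh].
/fahesuohuapf/: /f/ is the second consonant of a word-final cluster /pf/, so it deletes. → [fahesuohuap].
/inazxaxelibf/: /f/ is the second consonant of a word-final cluster /bf/, so it deletes. → [inazxaxelib].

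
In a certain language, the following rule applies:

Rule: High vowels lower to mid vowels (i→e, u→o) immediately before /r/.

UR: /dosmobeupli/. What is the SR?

No segment of /dosmobeupli/ meets the structural description of the rule, so the form surfaces unchanged.

dosmobeupli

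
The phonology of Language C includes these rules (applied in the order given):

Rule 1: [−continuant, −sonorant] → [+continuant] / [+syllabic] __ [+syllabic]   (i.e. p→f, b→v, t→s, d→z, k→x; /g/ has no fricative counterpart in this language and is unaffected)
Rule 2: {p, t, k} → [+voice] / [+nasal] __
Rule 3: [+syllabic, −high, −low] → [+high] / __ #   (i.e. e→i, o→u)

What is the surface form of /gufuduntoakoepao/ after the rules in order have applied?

Rule 1 (intervocalic spirantization): /d/ is a stop between vowels /u/ and /u/, so it spirantizes to the fricative [z]. /k/ is a stop between vowels /a/ and /o/, so it spirantizes to the fricative [x]. /p/ is a stop between vowels /e/ and /a/, so it spirantizes to the fricative [f]. /gufuduntoakoepao/ → gufuzuntoaxoefao.
Rule 2 (post-nasal voicing): /t/ is a voiceless stop immediately after the nasal /n/, so it voices to [d]. /gufuzuntoaxoefao/ → gufuzundoaxoefao.
Rule 3 (final vowel raising): /o/ is a mid vowel in word-final position, so it raises to [u]. /gufuzundoaxoefao/ → gufuzundoaxoefau.

gufuzundoaxoefau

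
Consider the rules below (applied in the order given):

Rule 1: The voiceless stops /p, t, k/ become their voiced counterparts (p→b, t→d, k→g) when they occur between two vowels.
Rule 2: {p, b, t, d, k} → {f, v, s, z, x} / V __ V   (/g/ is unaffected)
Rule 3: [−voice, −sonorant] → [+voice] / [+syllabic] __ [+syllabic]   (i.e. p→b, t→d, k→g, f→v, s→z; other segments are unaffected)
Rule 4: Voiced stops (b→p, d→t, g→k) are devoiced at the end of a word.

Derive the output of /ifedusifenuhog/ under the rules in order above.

Rule 1 (intervocalic voicing): no segment meets the environment; /ifedusifenuhog/ is unchanged.
Rule 2 (intervocalic spirantization): /d/ is a stop between vowels /e/ and /u/, so it spirantizes to the fricative [z]. /ifedusifenuhog/ → ifezusifenuhog.
Rule 3 (intervocalic voicing): /f/ is a voiceless obstruent between vowels /i/ and /e/, so it voices to [v]. /s/ is a voiceless obstruent between vowels /u/ and /i/, so it voices to [z]. /f/ is a voiceless obstruent between vowels /i/ and /e/, so it voices to [v]. /ifezusifenuhog/ → ivezuzivenuhog.
Rule 4 (final devoicing): /g/ is a voiced stop in word-final position, so it devoices to [k]. /ivezuzivenuhog/ → ivezuzivenuhok.

ivezuzivenuhok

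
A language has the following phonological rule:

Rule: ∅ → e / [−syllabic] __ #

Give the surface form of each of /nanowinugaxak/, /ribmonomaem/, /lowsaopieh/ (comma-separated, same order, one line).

nanowinugaxake, ribmonomaeme, lowsaopiehe

/nanowinugaxak/: the form ends in the consonant /k/, so [e] is inserted word-finally. → [nanowinugaxake].
/ribmonomaem/: the form ends in the consonant /m/, so [e] is inserted word-finally. → [ribmonomaeme].
/lowsaopieh/: the form ends in the consonant /h/, so [e] is inserted word-finally. → [lowsaopiehe].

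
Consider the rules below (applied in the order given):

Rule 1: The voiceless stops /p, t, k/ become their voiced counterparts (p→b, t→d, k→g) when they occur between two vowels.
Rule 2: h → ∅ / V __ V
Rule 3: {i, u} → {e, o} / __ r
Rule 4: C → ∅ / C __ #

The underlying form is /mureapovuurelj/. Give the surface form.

moreabovuorel

Rule 1 (intervocalic voicing): /p/ is a voiceless stop between vowels /a/ and /o/, so it voices to [b]. /mureapovuurelj/ → mureabovuurelj.
Rule 2 (intervocalic h-deletion): no segment meets the environment; /mureabovuurelj/ is unchanged.
Rule 3 (pre-rhotic lowering): /u/ is a high vowel immediately before /r/, so it lowers to [o]. /u/ is a high vowel immediately before /r/, so it lowers to [o]. /mureabovuurelj/ → moreabovuorelj.
Rule 4 (final cluster simplification): /j/ is the second consonant of a word-final cluster /lj/, so it deletes. /moreabovuorelj/ → moreabovuorel.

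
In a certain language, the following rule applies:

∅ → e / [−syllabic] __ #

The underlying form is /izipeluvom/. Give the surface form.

izipeluvome

the form ends in the consonant /m/, so [e] is inserted word-finally.
Surface form: [izipeluvome].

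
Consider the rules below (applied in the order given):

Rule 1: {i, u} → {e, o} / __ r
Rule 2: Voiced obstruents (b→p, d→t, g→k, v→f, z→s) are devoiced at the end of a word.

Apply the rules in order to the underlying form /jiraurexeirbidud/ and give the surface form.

Rule 1 (pre-rhotic lowering): /i/ is a high vowel immediately before /r/, so it lowers to [e]. /u/ is a high vowel immediately before /r/, so it lowers to [o]. /i/ is a high vowel immediately before /r/, so it lowers to [e]. /jiraurexeirbidud/ → jeraorexeerbidud.
Rule 2 (final devoicing): /d/ is a voiced obstruent in word-final position, so it devoices to [t]. /jeraorexeerbidud/ → jeraorexeerbidut.

jeraorexeerbidut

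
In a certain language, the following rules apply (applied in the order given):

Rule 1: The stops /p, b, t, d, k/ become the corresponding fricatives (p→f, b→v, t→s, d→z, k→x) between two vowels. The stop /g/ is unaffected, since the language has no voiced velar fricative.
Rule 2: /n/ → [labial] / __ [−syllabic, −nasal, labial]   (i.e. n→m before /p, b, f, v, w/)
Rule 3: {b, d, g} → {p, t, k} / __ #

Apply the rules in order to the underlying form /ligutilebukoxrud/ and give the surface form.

ligusilevuxoxrut

Rule 1 (intervocalic spirantization): /t/ is a stop between vowels /u/ and /i/, so it spirantizes to the fricative [s]. /b/ is a stop between vowels /e/ and /u/, so it spirantizes to the fricative [v]. /k/ is a stop between vowels /u/ and /o/, so it spirantizes to the fricative [x]. /ligutilebukoxrud/ → ligusilevuxoxrud.
Rule 2 (nasal place assimilation): no segment meets the environment; /ligusilevuxoxrud/ is unchanged.
Rule 3 (final devoicing): /d/ is a voiced stop in word-final position, so it devoices to [t]. /ligusilevuxoxrud/ → ligusilevuxoxrut.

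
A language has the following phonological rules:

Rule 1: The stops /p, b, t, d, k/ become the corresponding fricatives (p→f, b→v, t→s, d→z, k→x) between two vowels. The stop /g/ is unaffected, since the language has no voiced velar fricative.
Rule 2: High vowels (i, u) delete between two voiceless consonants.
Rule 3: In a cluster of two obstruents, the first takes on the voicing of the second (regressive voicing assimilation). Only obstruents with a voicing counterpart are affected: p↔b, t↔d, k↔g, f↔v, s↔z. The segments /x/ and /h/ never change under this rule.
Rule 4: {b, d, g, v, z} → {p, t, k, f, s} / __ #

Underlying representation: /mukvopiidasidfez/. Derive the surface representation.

mugvofiizasitfes

Rule 1 (intervocalic spirantization): /p/ is a stop between vowels /o/ and /i/, so it spirantizes to the fricative [f]. /d/ is a stop between vowels /i/ and /a/, so it spirantizes to the fricative [z]. /mukvopiidasidfez/ → mukvofiizasidfez.
Rule 2 (high vowel syncope): no segment meets the environment; /mukvofiizasidfez/ is unchanged.
Rule 3 (regressive voicing assimilation): /k/ precedes the voiced obstruent /v/, so it voices to [g] by assimilation. /d/ precedes the voiceless obstruent /f/, so it devoices to [t] by assimilation. /mukvofiizasidfez/ → mugvofiizasitfez.
Rule 4 (final devoicing): /z/ is a voiced obstruent in word-final position, so it devoices to [s]. /mugvofiizasitfez/ → mugvofiizasitfes.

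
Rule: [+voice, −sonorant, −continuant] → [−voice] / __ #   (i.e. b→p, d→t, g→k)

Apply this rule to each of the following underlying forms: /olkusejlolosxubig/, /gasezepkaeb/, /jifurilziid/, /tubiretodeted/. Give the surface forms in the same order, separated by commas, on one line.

/olkusejlolosxubig/: /g/ is a voiced stop in word-final position, so it devoices to [k]. → [olkusejlolosxubik].
/gasezepkaeb/: /b/ is a voiced stop in word-final position, so it devoices to [p]. → [gasezepkaep].
/jifurilziid/: /d/ is a voiced stop in word-final position, so it devoices to [t]. → [jifurilziit].
/tubiretodeted/: /d/ is a voiced stop in word-final position, so it devoices to [t]. → [tubiretodetet].

olkusejlolosxubik, gasezepkaep, jifurilziit, tubiretodetet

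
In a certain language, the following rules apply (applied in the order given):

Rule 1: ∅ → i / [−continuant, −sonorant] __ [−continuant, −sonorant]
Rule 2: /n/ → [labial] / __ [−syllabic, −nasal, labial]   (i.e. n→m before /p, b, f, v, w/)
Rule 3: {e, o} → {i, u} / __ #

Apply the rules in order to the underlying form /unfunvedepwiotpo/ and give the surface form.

Rule 1 (stop-cluster i-epenthesis): /t/ and /p/ form a stop–stop cluster, so [i] is inserted between them. /unfunvedepwiotpo/ → unfunvedepwiotipo.
Rule 2 (nasal place assimilation): /n/ precedes the labial consonant /f/, so it assimilates in place to [m]. /n/ precedes the labial consonant /v/, so it assimilates in place to [m]. /unfunvedepwiotipo/ → umfumvedepwiotipo.
Rule 3 (final vowel raising): /o/ is a mid vowel in word-final position, so it raises to [u]. /umfumvedepwiotipo/ → umfumvedepwiotipu.

umfumvedepwiotipu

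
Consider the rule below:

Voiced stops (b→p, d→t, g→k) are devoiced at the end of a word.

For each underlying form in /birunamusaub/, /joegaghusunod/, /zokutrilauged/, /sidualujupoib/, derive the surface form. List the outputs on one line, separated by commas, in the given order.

birunamusaup, joegaghusunot, zokutrilauget, sidualujupoip

/birunamusaub/: /b/ is a voiced stop in word-final position, so it devoices to [p]. → [birunamusaup].
/joegaghusunod/: /d/ is a voiced stop in word-final position, so it devoices to [t]. → [joegaghusunot].
/zokutrilauged/: /d/ is a voiced stop in word-final position, so it devoices to [t]. → [zokutrilauget].
/sidualujupoib/: /b/ is a voiced stop in word-final position, so it devoices to [p]. → [sidualujupoip].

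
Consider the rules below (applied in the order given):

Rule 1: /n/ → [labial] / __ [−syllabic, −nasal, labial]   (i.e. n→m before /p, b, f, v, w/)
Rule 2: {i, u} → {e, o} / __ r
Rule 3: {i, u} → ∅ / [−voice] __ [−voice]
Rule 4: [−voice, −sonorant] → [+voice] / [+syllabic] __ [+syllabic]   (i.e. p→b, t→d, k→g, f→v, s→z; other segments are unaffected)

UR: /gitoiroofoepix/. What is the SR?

gidoeroovoepx

Rule 1 (nasal place assimilation): no segment meets the environment; /gitoiroofoepix/ is unchanged.
Rule 2 (pre-rhotic lowering): /i/ is a high vowel immediately before /r/, so it lowers to [e]. /gitoiroofoepix/ → gitoeroofoepix.
Rule 3 (high vowel syncope): /i/ is a high vowel flanked by voiceless consonants /p/ and /x/, so it deletes. /gitoeroofoepix/ → gitoeroofoepx.
Rule 4 (intervocalic voicing): /t/ is a voiceless obstruent between vowels /i/ and /o/, so it voices to [d]. /f/ is a voiceless obstruent between vowels /o/ and /o/, so it voices to [v]. /gitoeroofoepx/ → gidoeroovoepx.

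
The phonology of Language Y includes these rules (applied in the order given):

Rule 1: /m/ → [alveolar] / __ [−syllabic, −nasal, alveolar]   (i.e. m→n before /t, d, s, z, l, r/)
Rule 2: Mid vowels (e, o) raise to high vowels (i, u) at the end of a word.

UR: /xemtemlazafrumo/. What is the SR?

xentenlazafrumu

Rule 1 (nasal place assimilation): /m/ precedes the alveolar consonant /t/, so it assimilates in place to [n]. /m/ precedes the alveolar consonant /l/, so it assimilates in place to [n]. /xemtemlazafrumo/ → xentenlazafrumo.
Rule 2 (final vowel raising): /o/ is a mid vowel in word-final position, so it raises to [u]. /xentenlazafrumo/ → xentenlazafrumu.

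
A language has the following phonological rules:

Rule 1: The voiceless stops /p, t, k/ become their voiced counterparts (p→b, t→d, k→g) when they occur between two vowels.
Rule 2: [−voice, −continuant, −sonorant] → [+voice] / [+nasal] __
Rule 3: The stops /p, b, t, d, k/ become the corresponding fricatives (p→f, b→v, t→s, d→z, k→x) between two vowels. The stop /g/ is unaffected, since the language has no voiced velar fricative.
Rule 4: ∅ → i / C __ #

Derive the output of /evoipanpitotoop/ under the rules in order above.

Rule 1 (intervocalic voicing): /p/ is a voiceless stop between vowels /i/ and /a/, so it voices to [b]. /t/ is a voiceless stop between vowels /i/ and /o/, so it voices to [d]. /t/ is a voiceless stop between vowels /o/ and /o/, so it voices to [d]. /evoipanpitotoop/ → evoibanpidodoop.
Rule 2 (post-nasal voicing): /p/ is a voiceless stop immediately after the nasal /n/, so it voices to [b]. /evoibanpidodoop/ → evoibanbidodoop.
Rule 3 (intervocalic spirantization): /b/ is a stop between vowels /i/ and /a/, so it spirantizes to the fricative [v]. /d/ is a stop between vowels /i/ and /o/, so it spirantizes to the fricative [z]. /d/ is a stop between vowels /o/ and /o/, so it spirantizes to the fricative [z]. /evoibanbidodoop/ → evoivanbizozoop.
Rule 4 (final i-epenthesis): the form ends in the consonant /p/, so [i] is inserted word-finally. /evoivanbizozoop/ → evoivanbizozoopi.

evoivanbizozoopi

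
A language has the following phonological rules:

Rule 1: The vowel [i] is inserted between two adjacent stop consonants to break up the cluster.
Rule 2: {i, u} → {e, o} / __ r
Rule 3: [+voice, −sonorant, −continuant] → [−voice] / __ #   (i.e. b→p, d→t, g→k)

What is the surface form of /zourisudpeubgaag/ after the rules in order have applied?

zoorisudipeubigaak

Rule 1 (stop-cluster i-epenthesis): /d/ and /p/ form a stop–stop cluster, so [i] is inserted between them. /b/ and /g/ form a stop–stop cluster, so [i] is inserted between them. /zourisudpeubgaag/ → zourisudipeubigaag.
Rule 2 (pre-rhotic lowering): /u/ is a high vowel immediately before /r/, so it lowers to [o]. /zourisudipeubigaag/ → zoorisudipeubigaag.
Rule 3 (final devoicing): /g/ is a voiced stop in word-final position, so it devoices to [k]. /zoorisudipeubigaag/ → zoorisudipeubigaak.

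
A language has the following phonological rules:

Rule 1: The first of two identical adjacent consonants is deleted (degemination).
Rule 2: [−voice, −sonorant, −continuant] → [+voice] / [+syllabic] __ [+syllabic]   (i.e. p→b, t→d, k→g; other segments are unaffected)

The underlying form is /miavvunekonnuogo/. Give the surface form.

Rule 1 (degemination): /vv/ is a geminate; the first /v/ deletes. /nn/ is a geminate; the first /n/ deletes. /miavvunekonnuogo/ → miavunekonuogo.
Rule 2 (intervocalic voicing): /k/ is a voiceless stop between vowels /e/ and /o/, so it voices to [g]. /miavunekonuogo/ → miavunegonuogo.

miavunegonuogo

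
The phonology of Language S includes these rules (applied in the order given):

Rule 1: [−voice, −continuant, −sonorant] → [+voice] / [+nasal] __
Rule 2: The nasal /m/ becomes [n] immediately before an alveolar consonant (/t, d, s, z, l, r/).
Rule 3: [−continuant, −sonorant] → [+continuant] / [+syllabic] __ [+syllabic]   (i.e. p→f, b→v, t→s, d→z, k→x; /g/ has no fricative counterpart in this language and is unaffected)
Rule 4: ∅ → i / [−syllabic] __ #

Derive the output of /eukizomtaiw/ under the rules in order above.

euxizondaiwi

Rule 1 (post-nasal voicing): /t/ is a voiceless stop immediately after the nasal /m/, so it voices to [d]. /eukizomtaiw/ → eukizomdaiw.
Rule 2 (nasal place assimilation): /m/ precedes the alveolar consonant /d/, so it assimilates in place to [n]. /eukizomdaiw/ → eukizondaiw.
Rule 3 (intervocalic spirantization): /k/ is a stop between vowels /u/ and /i/, so it spirantizes to the fricative [x]. /eukizondaiw/ → euxizondaiw.
Rule 4 (final i-epenthesis): the form ends in the consonant /w/, so [i] is inserted word-finally. /euxizondaiw/ → euxizondaiwi.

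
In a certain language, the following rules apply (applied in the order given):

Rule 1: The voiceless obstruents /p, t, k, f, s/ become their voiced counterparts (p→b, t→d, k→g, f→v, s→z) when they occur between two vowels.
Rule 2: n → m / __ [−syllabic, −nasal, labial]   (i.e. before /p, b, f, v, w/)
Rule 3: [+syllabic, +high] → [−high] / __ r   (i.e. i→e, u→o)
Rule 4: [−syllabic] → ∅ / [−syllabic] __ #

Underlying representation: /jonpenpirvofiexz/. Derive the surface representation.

Rule 1 (intervocalic voicing): /f/ is a voiceless obstruent between vowels /o/ and /i/, so it voices to [v]. /jonpenpirvofiexz/ → jonpenpirvoviexz.
Rule 2 (nasal place assimilation): /n/ precedes the labial consonant /p/, so it assimilates in place to [m]. /n/ precedes the labial consonant /p/, so it assimilates in place to [m]. /jonpenpirvoviexz/ → jompempirvoviexz.
Rule 3 (pre-rhotic lowering): /i/ is a high vowel immediately before /r/, so it lowers to [e]. /jompempirvoviexz/ → jompempervoviexz.
Rule 4 (final cluster simplification): /z/ is the second consonant of a word-final cluster /xz/, so it deletes. /jompempervoviexz/ → jompempervoviex.

jompempervoviex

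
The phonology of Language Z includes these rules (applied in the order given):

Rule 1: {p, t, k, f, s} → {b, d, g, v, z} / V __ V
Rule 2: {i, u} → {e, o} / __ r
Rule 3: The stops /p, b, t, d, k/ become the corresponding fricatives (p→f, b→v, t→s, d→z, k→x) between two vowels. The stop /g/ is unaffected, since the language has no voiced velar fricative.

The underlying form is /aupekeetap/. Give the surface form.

auvegeezap

Rule 1 (intervocalic voicing): /p/ is a voiceless obstruent between vowels /u/ and /e/, so it voices to [b]. /k/ is a voiceless obstruent between vowels /e/ and /e/, so it voices to [g]. /t/ is a voiceless obstruent between vowels /e/ and /a/, so it voices to [d]. /aupekeetap/ → aubegeedap.
Rule 2 (pre-rhotic lowering): no segment meets the environment; /aubegeedap/ is unchanged.
Rule 3 (intervocalic spirantization): /b/ is a stop between vowels /u/ and /e/, so it spirantizes to the fricative [v]. /d/ is a stop between vowels /e/ and /a/, so it spirantizes to the fricative [z]. /aubegeedap/ → auvegeezap.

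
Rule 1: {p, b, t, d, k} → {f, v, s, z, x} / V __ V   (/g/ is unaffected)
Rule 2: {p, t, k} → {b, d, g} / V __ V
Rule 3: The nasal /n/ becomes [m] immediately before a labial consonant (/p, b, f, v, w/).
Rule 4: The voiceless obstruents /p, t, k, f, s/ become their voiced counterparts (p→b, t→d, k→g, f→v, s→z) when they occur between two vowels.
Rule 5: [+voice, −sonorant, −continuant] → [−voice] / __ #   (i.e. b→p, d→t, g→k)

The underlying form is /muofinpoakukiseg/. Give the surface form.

muovimpoaxuxizek

Rule 1 (intervocalic spirantization): /k/ is a stop between vowels /a/ and /u/, so it spirantizes to the fricative [x]. /k/ is a stop between vowels /u/ and /i/, so it spirantizes to the fricative [x]. /muofinpoakukiseg/ → muofinpoaxuxiseg.
Rule 2 (intervocalic voicing): no segment meets the environment; /muofinpoaxuxiseg/ is unchanged.
Rule 3 (nasal place assimilation): /n/ precedes the labial consonant /p/, so it assimilates in place to [m]. /muofinpoaxuxiseg/ → muofimpoaxuxiseg.
Rule 4 (intervocalic voicing): /f/ is a voiceless obstruent between vowels /o/ and /i/, so it voices to [v]. /s/ is a voiceless obstruent between vowels /i/ and /e/, so it voices to [z]. /muofimpoaxuxiseg/ → muovimpoaxuxizeg.
Rule 5 (final devoicing): /g/ is a voiced stop in word-final position, so it devoices to [k]. /muovimpoaxuxizeg/ → muovimpoaxuxizek.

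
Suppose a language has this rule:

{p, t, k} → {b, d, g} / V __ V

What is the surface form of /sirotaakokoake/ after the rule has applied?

sirodaagogoage

/t/ is a voiceless stop between vowels /o/ and /a/, so it voices to [d].
/k/ is a voiceless stop between vowels /a/ and /o/, so it voices to [g].
/k/ is a voiceless stop between vowels /o/ and /o/, so it voices to [g].
/k/ is a voiceless stop between vowels /a/ and /e/, so it voices to [g].
Surface form: [sirodaagogoage].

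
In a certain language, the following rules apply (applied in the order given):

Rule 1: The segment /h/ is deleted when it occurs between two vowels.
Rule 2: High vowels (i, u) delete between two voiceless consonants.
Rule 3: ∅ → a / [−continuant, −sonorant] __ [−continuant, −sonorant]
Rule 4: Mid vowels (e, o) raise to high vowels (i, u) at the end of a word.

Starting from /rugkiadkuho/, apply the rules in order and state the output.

rugakiadakuu

Rule 1 (intervocalic h-deletion): /h/ occurs between vowels /u/ and /o/, so it deletes. /rugkiadkuho/ → rugkiadkuo.
Rule 2 (high vowel syncope): no segment meets the environment; /rugkiadkuo/ is unchanged.
Rule 3 (stop-cluster a-epenthesis): /g/ and /k/ form a stop–stop cluster, so [a] is inserted between them. /d/ and /k/ form a stop–stop cluster, so [a] is inserted between them. /rugkiadkuo/ → rugakiadakuo.
Rule 4 (final vowel raising): /o/ is a mid vowel in word-final position, so it raises to [u]. /rugakiadakuo/ → rugakiadakuu.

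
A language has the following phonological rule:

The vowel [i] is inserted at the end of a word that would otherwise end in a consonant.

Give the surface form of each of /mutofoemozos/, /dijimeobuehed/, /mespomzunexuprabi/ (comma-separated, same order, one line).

mutofoemozosi, dijimeobuehedi, mespomzunexuprabi

/mutofoemozos/: the form ends in the consonant /s/, so [i] is inserted word-finally. → [mutofoemozosi].
/dijimeobuehed/: the form ends in the consonant /d/, so [i] is inserted word-finally. → [dijimeobuehedi].
/mespomzunexuprabi/: the rule's environment is not met; surfaces unchanged as [mespomzunexuprabi].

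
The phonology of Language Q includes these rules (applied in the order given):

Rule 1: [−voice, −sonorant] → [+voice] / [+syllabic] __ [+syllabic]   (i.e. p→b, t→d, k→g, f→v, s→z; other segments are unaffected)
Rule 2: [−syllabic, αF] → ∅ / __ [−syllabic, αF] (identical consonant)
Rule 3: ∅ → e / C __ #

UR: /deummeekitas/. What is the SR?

Rule 1 (intervocalic voicing): /k/ is a voiceless obstruent between vowels /e/ and /i/, so it voices to [g]. /t/ is a voiceless obstruent between vowels /i/ and /a/, so it voices to [d]. /deummeekitas/ → deummeegidas.
Rule 2 (degemination): /mm/ is a geminate; the first /m/ deletes. /deummeegidas/ → deumeegidas.
Rule 3 (final e-epenthesis): the form ends in the consonant /s/, so [e] is inserted word-finally. /deumeegidas/ → deumeegidase.

deumeegidase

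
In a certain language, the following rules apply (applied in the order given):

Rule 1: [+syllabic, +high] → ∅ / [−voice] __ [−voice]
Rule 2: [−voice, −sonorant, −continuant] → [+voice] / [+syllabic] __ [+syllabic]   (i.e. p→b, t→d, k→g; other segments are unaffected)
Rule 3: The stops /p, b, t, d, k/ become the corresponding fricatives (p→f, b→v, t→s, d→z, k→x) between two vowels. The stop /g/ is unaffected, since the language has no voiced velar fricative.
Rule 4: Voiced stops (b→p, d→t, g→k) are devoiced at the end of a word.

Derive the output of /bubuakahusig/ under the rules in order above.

buvuagahsik

Rule 1 (high vowel syncope): /u/ is a high vowel flanked by voiceless consonants /h/ and /s/, so it deletes. /bubuakahusig/ → bubuakahsig.
Rule 2 (intervocalic voicing): /k/ is a voiceless stop between vowels /a/ and /a/, so it voices to [g]. /bubuakahsig/ → bubuagahsig.
Rule 3 (intervocalic spirantization): /b/ is a stop between vowels /u/ and /u/, so it spirantizes to the fricative [v]. /bubuagahsig/ → buvuagahsig.
Rule 4 (final devoicing): /g/ is a voiced stop in word-final position, so it devoices to [k]. /buvuagahsig/ → buvuagahsik.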